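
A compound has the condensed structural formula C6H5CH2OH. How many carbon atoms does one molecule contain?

7

Atom tally by fragment:
  benzene ring core → C:6 H:6
  (− 1 ring H displaced by substituents)
  + CH2OH → C:1 H:3 O:1
Element totals:
  C: 7
  H: 8
  O: 1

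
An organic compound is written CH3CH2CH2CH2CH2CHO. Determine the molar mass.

100.16 g/mol

Element totals:
  C: 6
  H: 12
  O: 1
Molecular formula: C6H12O.
  M = 6(12.011) + 12(1.008) + 15.999
    = 72.066 + 12.096 + 15.999 = 100.161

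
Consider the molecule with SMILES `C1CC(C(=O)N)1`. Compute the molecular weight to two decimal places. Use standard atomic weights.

Atom tally by fragment:
  cyclopropane ring core → C:3 H:6
  (− 1 ring H displaced by substituents)
  + CONH2 → C:1 H:2 O:1 N:1
Element totals:
  C: 4
  H: 7
  N: 1
  O: 1
Molecular formula: C4H7NO.
  M = 4(12.011) + 7(1.008) + 14.007 + 15.999
    = 48.044 + 7.056 + 14.007 + 15.999 = 85.106

85.11 g/mol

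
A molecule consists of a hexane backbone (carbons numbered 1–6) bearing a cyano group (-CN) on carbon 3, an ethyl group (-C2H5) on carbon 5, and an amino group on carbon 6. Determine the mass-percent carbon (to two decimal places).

Atom tally by fragment:
  CH3 → C:1 H:3
  CH2 → C:1 H:2
  CH(CN) → C:2 H:1 N:1
  CH2 → C:1 H:2
  CH(C2H5) → C:3 H:6
  CH2NH2 → C:1 H:4 N:1
Element totals:
  C: 9
  H: 18
  N: 2
Molecular formula: C9H18N2.
Molar mass = 154.257 g/mol.
Mass from C: 9 × 12.011 = 108.099 g/mol.
%C = 108.099 / 154.257 × 100 = 70.08%.

70.08%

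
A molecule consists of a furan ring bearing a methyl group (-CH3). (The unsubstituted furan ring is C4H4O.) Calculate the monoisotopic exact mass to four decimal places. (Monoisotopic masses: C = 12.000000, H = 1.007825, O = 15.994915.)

82.0419

Atom tally by fragment:
  furan ring core → C:4 H:4 O:1
  (− 1 ring H displaced by substituents)
  + CH3 → C:1 H:3
Element totals:
  C: 5
  H: 6
  O: 1
Molecular formula: C5H6O.
  M = 5(12.0) + 6(1.007825) + 15.994915
    = 60.000000 + 6.046950 + 15.994915 = 82.041865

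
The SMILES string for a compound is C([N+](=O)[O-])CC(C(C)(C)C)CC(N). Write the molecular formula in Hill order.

C9H20N2O2

Atom tally by fragment:
  O2NCH2 → C:1 H:2 N:1 O:2
  CH2 → C:1 H:2
  CH(C(CH3)3) → C:5 H:10
  CH2 → C:1 H:2
  CH2NH2 → C:1 H:4 N:1
Element totals:
  C: 9
  H: 20
  N: 2
  O: 2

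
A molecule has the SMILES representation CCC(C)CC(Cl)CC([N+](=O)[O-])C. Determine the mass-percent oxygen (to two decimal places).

Atom tally by fragment:
  CH3 → C:1 H:3
  CH2 → C:1 H:2
  CH(CH3) → C:2 H:4
  CH2 → C:1 H:2
  CH(Cl) → C:1 H:1 Cl:1
  CH2 → C:1 H:2
  CH(NO2) → C:1 H:1 N:1 O:2
  CH3 → C:1 H:3
Element totals:
  C: 9
  H: 18
  Cl: 1
  N: 1
  O: 2
Molecular formula: C9H18ClNO2.
Molar mass = 207.698 g/mol.
Mass from O: 2 × 15.999 = 31.998 g/mol.
%O = 31.998 / 207.698 × 100 = 15.41%.

15.41%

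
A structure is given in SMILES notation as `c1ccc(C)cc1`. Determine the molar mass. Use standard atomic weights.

Atom tally by fragment:
  benzene ring core → C:6 H:6
  (− 1 ring H displaced by substituents)
  + CH3 → C:1 H:3
Element totals:
  C: 7
  H: 8
Molecular formula: C7H8.
  M = 7(12.011) + 8(1.008)
    = 84.077 + 8.064 = 92.141

92.14 g/mol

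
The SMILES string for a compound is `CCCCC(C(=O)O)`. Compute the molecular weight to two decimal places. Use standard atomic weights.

Atom tally by fragment:
  CH3 → C:1 H:3
  CH2 → C:1 H:2
  CH2 → C:1 H:2
  CH2 → C:1 H:2
  CH2COOH → C:2 H:3 O:2
Element totals:
  C: 6
  H: 12
  O: 2
Molecular formula: C6H12O2.
  M = 6(12.011) + 12(1.008) + 2(15.999)
    = 72.066 + 12.096 + 31.998 = 116.160

116.16 g/mol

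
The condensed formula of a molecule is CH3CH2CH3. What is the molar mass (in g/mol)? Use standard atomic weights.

44.10 g/mol

Atom tally by fragment:
  CH3 → C:1 H:3
  CH2 → C:1 H:2
  CH3 → C:1 H:3
Element totals:
  C: 3
  H: 8
Molecular formula: C3H8.
  M = 3(12.011) + 8(1.008)
    = 36.033 + 8.064 = 44.097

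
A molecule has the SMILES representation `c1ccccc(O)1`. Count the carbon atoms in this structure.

6

Atom tally by fragment:
  benzene ring core → C:6 H:6
  (− 1 ring H displaced by substituents)
  + OH → O:1 H:1
Element totals:
  C: 6
  H: 6
  O: 1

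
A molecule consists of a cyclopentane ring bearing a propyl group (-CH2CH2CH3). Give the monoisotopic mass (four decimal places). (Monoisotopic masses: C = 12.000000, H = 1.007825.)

112.1252

Atom tally by fragment:
  cyclopentane ring core → C:5 H:10
  (− 1 ring H displaced by substituents)
  + CH2CH2CH3 → C:3 H:7
Element totals:
  C: 8
  H: 16
Molecular formula: C8H16.
  M = 8(12.0) + 16(1.007825)
    = 96.000000 + 16.125200 = 112.125200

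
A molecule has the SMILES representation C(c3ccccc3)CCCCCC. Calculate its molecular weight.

176.30 g/mol

Atom tally by fragment:
  C6H5CH2 → C:7 H:7
  CH2 → C:1 H:2
  CH2 → C:1 H:2
  CH2 → C:1 H:2
  CH2 → C:1 H:2
  CH2 → C:1 H:2
  CH3 → C:1 H:3
Element totals:
  C: 13
  H: 20
Molecular formula: C13H20.
  M = 13(12.011) + 20(1.008)
    = 156.143 + 20.160 = 176.303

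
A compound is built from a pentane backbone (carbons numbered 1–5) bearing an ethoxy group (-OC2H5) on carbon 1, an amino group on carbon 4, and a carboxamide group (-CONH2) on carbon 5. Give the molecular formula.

Atom tally by fragment:
  C2H5OCH2 → C:3 H:7 O:1
  CH2 → C:1 H:2
  CH2 → C:1 H:2
  CH(NH2) → C:1 H:3 N:1
  CH2CONH2 → C:2 H:4 O:1 N:1
Element totals:
  C: 8
  H: 18
  N: 2
  O: 2

C8H18N2O2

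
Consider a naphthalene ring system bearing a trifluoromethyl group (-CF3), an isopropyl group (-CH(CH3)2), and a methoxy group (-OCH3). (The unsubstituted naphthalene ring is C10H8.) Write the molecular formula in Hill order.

Atom tally by fragment:
  naphthalene ring system core → C:10 H:8
  (− 3 ring H displaced by substituents)
  + CF3 → C:1 F:3
  + CH(CH3)2 → C:3 H:7
  + OCH3 → C:1 H:3 O:1
Element totals:
  C: 15
  H: 15
  F: 3
  O: 1

C15H15F3O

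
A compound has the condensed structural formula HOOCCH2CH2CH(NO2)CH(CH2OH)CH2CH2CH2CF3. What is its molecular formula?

C10H16F3NO5

Atom tally by fragment:
  HOOCCH2 → C:2 H:3 O:2
  CH2 → C:1 H:2
  CH(NO2) → C:1 H:1 N:1 O:2
  CH(CH2OH) → C:2 H:4 O:1
  CH2 → C:1 H:2
  CH2 → C:1 H:2
  CH2CF3 → C:2 H:2 F:3
Element totals:
  C: 10
  H: 16
  F: 3
  N: 1
  O: 5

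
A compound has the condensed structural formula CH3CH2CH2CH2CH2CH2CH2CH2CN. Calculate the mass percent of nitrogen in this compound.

Element totals:
  C: 9
  H: 17
  N: 1
Molecular formula: C9H17N.
Molar mass = 139.242 g/mol.
Mass from N: 1 × 14.007 = 14.007 g/mol.
%N = 14.007 / 139.242 × 100 = 10.06%.

10.06%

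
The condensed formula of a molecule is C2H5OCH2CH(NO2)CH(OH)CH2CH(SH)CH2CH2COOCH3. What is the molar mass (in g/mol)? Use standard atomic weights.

Element totals:
  C: 11
  H: 21
  N: 1
  O: 6
  S: 1
Molecular formula: C11H21NO6S.
  M = 11(12.011) + 21(1.008) + 14.007 + 6(15.999) + 32.06
    = 132.121 + 21.168 + 14.007 + 95.994 + 32.060 = 295.350

295.35 g/mol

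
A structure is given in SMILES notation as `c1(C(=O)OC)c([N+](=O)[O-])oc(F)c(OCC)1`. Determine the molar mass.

Atom tally by fragment:
  furan ring core → C:4 H:4 O:1
  (− 4 ring H displaced by substituents)
  + COOCH3 → C:2 H:3 O:2
  + NO2 → N:1 O:2
  + F → F:1
  + OC2H5 → C:2 H:5 O:1
Element totals:
  C: 8
  H: 8
  F: 1
  N: 1
  O: 6
Molecular formula: C8H8FNO6.
  M = 8(12.011) + 8(1.008) + 18.998 + 14.007 + 6(15.999)
    = 96.088 + 8.064 + 18.998 + 14.007 + 95.994 = 233.151

233.15 g/mol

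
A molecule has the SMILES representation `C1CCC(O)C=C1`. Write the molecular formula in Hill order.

Atom tally by fragment:
  cyclohexene ring core → C:6 H:10
  (− 1 ring H displaced by substituents)
  + OH → O:1 H:1
Element totals:
  C: 6
  H: 10
  O: 1

C6H10O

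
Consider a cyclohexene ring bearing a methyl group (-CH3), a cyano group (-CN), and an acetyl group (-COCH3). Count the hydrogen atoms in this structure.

Atom tally by fragment:
  cyclohexene ring core → C:6 H:10
  (− 3 ring H displaced by substituents)
  + CH3 → C:1 H:3
  + CN → C:1 N:1
  + COCH3 → C:2 H:3 O:1
Element totals:
  C: 10
  H: 13
  N: 1
  O: 1

13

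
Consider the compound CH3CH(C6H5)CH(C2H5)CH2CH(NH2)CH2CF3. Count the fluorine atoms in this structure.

Element totals:
  C: 15
  H: 22
  F: 3
  N: 1

3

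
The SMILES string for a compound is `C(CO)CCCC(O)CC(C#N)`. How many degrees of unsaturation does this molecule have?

Atom tally by fragment:
  HOCH2CH2 → C:2 H:5 O:1
  CH2 → C:1 H:2
  CH2 → C:1 H:2
  CH2 → C:1 H:2
  CH(OH) → C:1 H:2 O:1
  CH2 → C:1 H:2
  CH2CN → C:2 H:2 N:1
Element totals:
  C: 9
  H: 17
  N: 1
  O: 2
Molecular formula: C9H17NO2.
DoU = (2C + 2 + N − H − X) / 2 = (2·9 + 2 + 1 − 17 − 0) / 2 = 2.

2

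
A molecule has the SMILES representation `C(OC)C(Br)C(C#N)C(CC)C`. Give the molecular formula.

C9H16BrNO

Atom tally by fragment:
  CH3OCH2 → C:2 H:5 O:1
  CH(Br) → C:1 H:1 Br:1
  CH(CN) → C:2 H:1 N:1
  CH(C2H5) → C:3 H:6
  CH3 → C:1 H:3
Element totals:
  C: 9
  H: 16
  Br: 1
  N: 1
  O: 1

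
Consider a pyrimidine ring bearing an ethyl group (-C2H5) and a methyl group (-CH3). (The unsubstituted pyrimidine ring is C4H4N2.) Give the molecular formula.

Atom tally by fragment:
  pyrimidine ring core → C:4 H:4 N:2
  (− 2 ring H displaced by substituents)
  + C2H5 → C:2 H:5
  + CH3 → C:1 H:3
Element totals:
  C: 7
  H: 10
  N: 2

C7H10N2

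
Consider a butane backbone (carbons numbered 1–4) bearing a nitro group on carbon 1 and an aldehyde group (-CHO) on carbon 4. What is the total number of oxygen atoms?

3

Atom tally by fragment:
  O2NCH2 → C:1 H:2 N:1 O:2
  CH2 → C:1 H:2
  CH2 → C:1 H:2
  CH2CHO → C:2 H:3 O:1
Element totals:
  C: 5
  H: 9
  N: 1
  O: 3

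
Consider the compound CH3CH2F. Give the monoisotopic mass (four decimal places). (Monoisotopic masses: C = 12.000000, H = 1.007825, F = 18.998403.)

Atom tally by fragment:
  CH3 → C:1 H:3
  CH2F → C:1 H:2 F:1
Element totals:
  C: 2
  H: 5
  F: 1
Molecular formula: C2H5F.
  M = 2(12.0) + 5(1.007825) + 18.998403
    = 24.000000 + 5.039125 + 18.998403 = 48.037528

48.0375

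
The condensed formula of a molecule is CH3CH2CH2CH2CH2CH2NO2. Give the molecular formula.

Element totals:
  C: 6
  H: 13
  N: 1
  O: 2

C6H13NO2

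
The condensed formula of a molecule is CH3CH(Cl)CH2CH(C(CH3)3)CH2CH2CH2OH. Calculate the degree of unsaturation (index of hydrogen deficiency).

0

Atom tally by fragment:
  CH3 → C:1 H:3
  CH(Cl) → C:1 H:1 Cl:1
  CH2 → C:1 H:2
  CH(C(CH3)3) → C:5 H:10
  CH2 → C:1 H:2
  CH2CH2OH → C:2 H:5 O:1
Element totals:
  C: 11
  H: 23
  Cl: 1
  O: 1
Molecular formula: C11H23ClO.
DoU = (2C + 2 + N − H − X) / 2 = (2·11 + 2 + 0 − 23 − 1) / 2 = 0.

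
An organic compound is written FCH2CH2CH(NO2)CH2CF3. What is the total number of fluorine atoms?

4

Atom tally by fragment:
  FCH2 → C:1 H:2 F:1
  CH2 → C:1 H:2
  CH(NO2) → C:1 H:1 N:1 O:2
  CH2CF3 → C:2 H:2 F:3
Element totals:
  C: 5
  H: 7
  F: 4
  N: 1
  O: 2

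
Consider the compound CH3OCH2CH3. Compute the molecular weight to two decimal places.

Atom tally by fragment:
  CH3OCH2 → C:2 H:5 O:1
  CH3 → C:1 H:3
Element totals:
  C: 3
  H: 8
  O: 1
Molecular formula: C3H8O.
  M = 3(12.011) + 8(1.008) + 15.999
    = 36.033 + 8.064 + 15.999 = 60.096

60.10 g/mol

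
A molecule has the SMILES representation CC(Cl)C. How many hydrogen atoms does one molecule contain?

7

Atom tally by fragment:
  CH3 → C:1 H:3
  CH(Cl) → C:1 H:1 Cl:1
  CH3 → C:1 H:3
Element totals:
  C: 3
  H: 7
  Cl: 1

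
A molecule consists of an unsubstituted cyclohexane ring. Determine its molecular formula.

Atom tally by fragment:
  cyclohexane ring core → C:6 H:12
Element totals:
  C: 6
  H: 12

C6H12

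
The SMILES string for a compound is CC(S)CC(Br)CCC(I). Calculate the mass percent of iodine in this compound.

Atom tally by fragment:
  CH3 → C:1 H:3
  CH(SH) → C:1 H:2 S:1
  CH2 → C:1 H:2
  CH(Br) → C:1 H:1 Br:1
  CH2 → C:1 H:2
  CH2 → C:1 H:2
  CH2I → C:1 H:2 I:1
Element totals:
  C: 7
  H: 14
  Br: 1
  I: 1
  S: 1
Molecular formula: C7H14BrIS.
Molar mass = 337.057 g/mol.
Mass from I: 1 × 126.904 = 126.904 g/mol.
%I = 126.904 / 337.057 × 100 = 37.65%.

37.65%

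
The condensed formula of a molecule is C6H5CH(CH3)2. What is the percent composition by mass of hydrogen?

Atom tally by fragment:
  benzene ring core → C:6 H:6
  (− 1 ring H displaced by substituents)
  + CH(CH3)2 → C:3 H:7
Element totals:
  C: 9
  H: 12
Molecular formula: C9H12.
Molar mass = 120.195 g/mol.
Mass from H: 12 × 1.008 = 12.096 g/mol.
%H = 12.096 / 120.195 × 100 = 10.06%.

10.06%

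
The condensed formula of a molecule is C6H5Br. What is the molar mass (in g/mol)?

Element totals:
  C: 6
  H: 5
  Br: 1
Molecular formula: C6H5Br.
  M = 6(12.011) + 5(1.008) + 79.904
    = 72.066 + 5.040 + 79.904 = 157.010

157.01 g/mol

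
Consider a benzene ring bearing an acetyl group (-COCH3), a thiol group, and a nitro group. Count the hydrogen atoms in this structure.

Atom tally by fragment:
  benzene ring core → C:6 H:6
  (− 3 ring H displaced by substituents)
  + COCH3 → C:2 H:3 O:1
  + SH → S:1 H:1
  + NO2 → N:1 O:2
Element totals:
  C: 8
  H: 7
  N: 1
  O: 3
  S: 1

7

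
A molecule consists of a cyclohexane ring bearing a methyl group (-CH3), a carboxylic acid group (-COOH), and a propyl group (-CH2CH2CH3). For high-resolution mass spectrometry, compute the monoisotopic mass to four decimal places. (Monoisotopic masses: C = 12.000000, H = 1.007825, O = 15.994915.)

184.1463

Atom tally by fragment:
  cyclohexane ring core → C:6 H:12
  (− 3 ring H displaced by substituents)
  + CH3 → C:1 H:3
  + COOH → C:1 H:1 O:2
  + CH2CH2CH3 → C:3 H:7
Element totals:
  C: 11
  H: 20
  O: 2
Molecular formula: C11H20O2.
  M = 11(12.0) + 20(1.007825) + 2(15.994915)
    = 132.000000 + 20.156500 + 31.989830 = 184.146330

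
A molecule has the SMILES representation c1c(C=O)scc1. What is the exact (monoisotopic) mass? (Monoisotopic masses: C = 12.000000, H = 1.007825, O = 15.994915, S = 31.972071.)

Atom tally by fragment:
  thiophene ring core → C:4 H:4 S:1
  (− 1 ring H displaced by substituents)
  + CHO → C:1 H:1 O:1
Element totals:
  C: 5
  H: 4
  O: 1
  S: 1
Molecular formula: C5H4OS.
  M = 5(12.0) + 4(1.007825) + 15.994915 + 31.972071
    = 60.000000 + 4.031300 + 15.994915 + 31.972071 = 111.998286

111.9983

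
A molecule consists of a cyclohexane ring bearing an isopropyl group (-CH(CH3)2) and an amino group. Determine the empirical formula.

Atom tally by fragment:
  cyclohexane ring core → C:6 H:12
  (− 2 ring H displaced by substituents)
  + CH(CH3)2 → C:3 H:7
  + NH2 → N:1 H:2
Element totals:
  C: 9
  H: 19
  N: 1
Molecular formula: C9H19N.
gcd of subscripts (9, 19, 1) = 1, so the empirical formula equals the molecular formula.

C9H19N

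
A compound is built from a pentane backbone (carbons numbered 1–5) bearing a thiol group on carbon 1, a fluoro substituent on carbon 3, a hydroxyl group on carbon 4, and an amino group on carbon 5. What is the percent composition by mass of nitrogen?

Atom tally by fragment:
  HSCH2 → C:1 H:3 S:1
  CH2 → C:1 H:2
  CH(F) → C:1 H:1 F:1
  CH(OH) → C:1 H:2 O:1
  CH2NH2 → C:1 H:4 N:1
Element totals:
  C: 5
  H: 12
  F: 1
  N: 1
  O: 1
  S: 1
Molecular formula: C5H12FNOS.
Molar mass = 153.215 g/mol.
Mass from N: 1 × 14.007 = 14.007 g/mol.
%N = 14.007 / 153.215 × 100 = 9.14%.

9.14%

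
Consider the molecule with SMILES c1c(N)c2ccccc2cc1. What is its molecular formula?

Atom tally by fragment:
  naphthalene ring system core → C:10 H:8
  (− 1 ring H displaced by substituents)
  + NH2 → N:1 H:2
Element totals:
  C: 10
  H: 9
  N: 1

C10H9N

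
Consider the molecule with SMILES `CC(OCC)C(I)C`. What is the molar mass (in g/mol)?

228.07 g/mol

Atom tally by fragment:
  CH3 → C:1 H:3
  CH(OC2H5) → C:3 H:6 O:1
  CH(I) → C:1 H:1 I:1
  CH3 → C:1 H:3
Element totals:
  C: 6
  H: 13
  I: 1
  O: 1
Molecular formula: C6H13IO.
  M = 6(12.011) + 13(1.008) + 126.904 + 15.999
    = 72.066 + 13.104 + 126.904 + 15.999 = 228.073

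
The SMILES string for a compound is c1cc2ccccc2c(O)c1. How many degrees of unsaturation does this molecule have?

Atom tally by fragment:
  naphthalene ring system core → C:10 H:8
  (− 1 ring H displaced by substituents)
  + OH → O:1 H:1
Element totals:
  C: 10
  H: 8
  O: 1
Molecular formula: C10H8O.
DoU = (2C + 2 + N − H − X) / 2 = (2·10 + 2 + 0 − 8 − 0) / 2 = 7.

7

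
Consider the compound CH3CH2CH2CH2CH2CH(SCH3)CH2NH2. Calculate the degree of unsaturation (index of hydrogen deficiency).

Element totals:
  C: 8
  H: 19
  N: 1
  S: 1
Molecular formula: C8H19NS.
DoU = (2C + 2 + N − H − X) / 2 = (2·8 + 2 + 1 − 19 − 0) / 2 = 0.

0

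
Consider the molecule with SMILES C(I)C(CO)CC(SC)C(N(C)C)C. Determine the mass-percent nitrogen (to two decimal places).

4.23%

Atom tally by fragment:
  ICH2 → C:1 H:2 I:1
  CH(CH2OH) → C:2 H:4 O:1
  CH2 → C:1 H:2
  CH(SCH3) → C:2 H:4 S:1
  CH(N(CH3)2) → C:3 H:7 N:1
  CH3 → C:1 H:3
Element totals:
  C: 10
  H: 22
  I: 1
  N: 1
  O: 1
  S: 1
Molecular formula: C10H22INOS.
Molar mass = 331.256 g/mol.
Mass from N: 1 × 14.007 = 14.007 g/mol.
%N = 14.007 / 331.256 × 100 = 4.23%.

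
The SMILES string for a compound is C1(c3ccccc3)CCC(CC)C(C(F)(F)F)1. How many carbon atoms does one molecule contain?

Atom tally by fragment:
  cyclopentane ring core → C:5 H:10
  (− 3 ring H displaced by substituents)
  + C6H5 → C:6 H:5
  + C2H5 → C:2 H:5
  + CF3 → C:1 F:3
Element totals:
  C: 14
  H: 17
  F: 3

14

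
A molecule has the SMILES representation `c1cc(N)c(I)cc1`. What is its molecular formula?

Atom tally by fragment:
  benzene ring core → C:6 H:6
  (− 2 ring H displaced by substituents)
  + NH2 → N:1 H:2
  + I → I:1
Element totals:
  C: 6
  H: 6
  I: 1
  N: 1

C6H6IN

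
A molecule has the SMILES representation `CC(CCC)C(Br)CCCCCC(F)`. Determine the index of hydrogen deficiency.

0

Atom tally by fragment:
  CH3 → C:1 H:3
  CH(CH2CH2CH3) → C:4 H:8
  CH(Br) → C:1 H:1 Br:1
  CH2 → C:1 H:2
  CH2 → C:1 H:2
  CH2 → C:1 H:2
  CH2 → C:1 H:2
  CH2 → C:1 H:2
  CH2F → C:1 H:2 F:1
Element totals:
  C: 12
  H: 24
  Br: 1
  F: 1
Molecular formula: C12H24BrF.
DoU = (2C + 2 + N − H − X) / 2 = (2·12 + 2 + 0 − 24 − 2) / 2 = 0.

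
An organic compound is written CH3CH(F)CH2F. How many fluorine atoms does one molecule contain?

2

Atom tally by fragment:
  CH3 → C:1 H:3
  CH(F) → C:1 H:1 F:1
  CH2F → C:1 H:2 F:1
Element totals:
  C: 3
  H: 6
  F: 2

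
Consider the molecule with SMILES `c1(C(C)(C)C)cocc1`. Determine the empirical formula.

C8H12O

Atom tally by fragment:
  furan ring core → C:4 H:4 O:1
  (− 1 ring H displaced by substituents)
  + C(CH3)3 → C:4 H:9
Element totals:
  C: 8
  H: 12
  O: 1
Molecular formula: C8H12O.
gcd of subscripts (8, 12, 1) = 1, so the empirical formula equals the molecular formula.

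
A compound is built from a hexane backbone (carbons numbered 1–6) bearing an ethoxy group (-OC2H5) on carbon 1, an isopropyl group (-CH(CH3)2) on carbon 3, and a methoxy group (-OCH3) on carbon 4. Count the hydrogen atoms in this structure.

Atom tally by fragment:
  C2H5OCH2 → C:3 H:7 O:1
  CH2 → C:1 H:2
  CH(CH(CH3)2) → C:4 H:8
  CH(OCH3) → C:2 H:4 O:1
  CH2 → C:1 H:2
  CH3 → C:1 H:3
Element totals:
  C: 12
  H: 26
  O: 2

26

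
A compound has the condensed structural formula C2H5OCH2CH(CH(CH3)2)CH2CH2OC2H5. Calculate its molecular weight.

188.31 g/mol

Atom tally by fragment:
  C2H5OCH2 → C:3 H:7 O:1
  CH(CH(CH3)2) → C:4 H:8
  CH2 → C:1 H:2
  CH2OC2H5 → C:3 H:7 O:1
Element totals:
  C: 11
  H: 24
  O: 2
Molecular formula: C11H24O2.
  M = 11(12.011) + 24(1.008) + 2(15.999)
    = 132.121 + 24.192 + 31.998 = 188.311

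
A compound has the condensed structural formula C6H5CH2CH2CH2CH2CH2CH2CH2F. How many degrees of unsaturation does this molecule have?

Atom tally by fragment:
  C6H5CH2 → C:7 H:7
  CH2 → C:1 H:2
  CH2 → C:1 H:2
  CH2 → C:1 H:2
  CH2 → C:1 H:2
  CH2 → C:1 H:2
  CH2F → C:1 H:2 F:1
Element totals:
  C: 13
  H: 19
  F: 1
Molecular formula: C13H19F.
DoU = (2C + 2 + N − H − X) / 2 = (2·13 + 2 + 0 − 19 − 1) / 2 = 4.

4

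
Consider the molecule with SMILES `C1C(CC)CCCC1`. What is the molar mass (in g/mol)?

Atom tally by fragment:
  cyclohexane ring core → C:6 H:12
  (− 1 ring H displaced by substituents)
  + C2H5 → C:2 H:5
Element totals:
  C: 8
  H: 16
Molecular formula: C8H16.
  M = 8(12.011) + 16(1.008)
    = 96.088 + 16.128 = 112.216

112.22 g/mol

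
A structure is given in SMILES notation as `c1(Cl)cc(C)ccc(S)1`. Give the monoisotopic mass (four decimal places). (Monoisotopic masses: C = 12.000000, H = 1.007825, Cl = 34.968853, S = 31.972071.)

157.9957

Atom tally by fragment:
  benzene ring core → C:6 H:6
  (− 3 ring H displaced by substituents)
  + Cl → Cl:1
  + CH3 → C:1 H:3
  + SH → S:1 H:1
Element totals:
  C: 7
  H: 7
  Cl: 1
  S: 1
Molecular formula: C7H7ClS.
  M = 7(12.0) + 7(1.007825) + 34.968853 + 31.972071
    = 84.000000 + 7.054775 + 34.968853 + 31.972071 = 157.995699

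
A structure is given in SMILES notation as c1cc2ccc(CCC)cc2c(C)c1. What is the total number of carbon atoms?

Atom tally by fragment:
  naphthalene ring system core → C:10 H:8
  (− 2 ring H displaced by substituents)
  + CH2CH2CH3 → C:3 H:7
  + CH3 → C:1 H:3
Element totals:
  C: 14
  H: 16

14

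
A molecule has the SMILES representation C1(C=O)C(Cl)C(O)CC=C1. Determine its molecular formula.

C7H9ClO2

Atom tally by fragment:
  cyclohexene ring core → C:6 H:10
  (− 3 ring H displaced by substituents)
  + CHO → C:1 H:1 O:1
  + Cl → Cl:1
  + OH → O:1 H:1
Element totals:
  C: 7
  H: 9
  Cl: 1
  O: 2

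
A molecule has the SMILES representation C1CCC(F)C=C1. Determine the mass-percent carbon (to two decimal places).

71.97%

Atom tally by fragment:
  cyclohexene ring core → C:6 H:10
  (− 1 ring H displaced by substituents)
  + F → F:1
Element totals:
  C: 6
  H: 9
  F: 1
Molecular formula: C6H9F.
Molar mass = 100.136 g/mol.
Mass from C: 6 × 12.011 = 72.066 g/mol.
%C = 72.066 / 100.136 × 100 = 71.97%.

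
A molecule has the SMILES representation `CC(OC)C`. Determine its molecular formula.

Atom tally by fragment:
  CH3 → C:1 H:3
  CH(OCH3) → C:2 H:4 O:1
  CH3 → C:1 H:3
Element totals:
  C: 4
  H: 10
  O: 1

C4H10O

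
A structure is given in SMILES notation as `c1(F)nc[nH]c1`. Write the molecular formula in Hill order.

Atom tally by fragment:
  imidazole ring core → C:3 H:4 N:2
  (− 1 ring H displaced by substituents)
  + F → F:1
Element totals:
  C: 3
  H: 3
  F: 1
  N: 2

C3H3FN2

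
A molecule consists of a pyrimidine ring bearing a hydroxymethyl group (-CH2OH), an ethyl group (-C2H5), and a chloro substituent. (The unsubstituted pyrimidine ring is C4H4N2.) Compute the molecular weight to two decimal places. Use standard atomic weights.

Atom tally by fragment:
  pyrimidine ring core → C:4 H:4 N:2
  (− 3 ring H displaced by substituents)
  + CH2OH → C:1 H:3 O:1
  + C2H5 → C:2 H:5
  + Cl → Cl:1
Element totals:
  C: 7
  H: 9
  Cl: 1
  N: 2
  O: 1
Molecular formula: C7H9ClN2O.
  M = 7(12.011) + 9(1.008) + 35.45 + 2(14.007) + 15.999
    = 84.077 + 9.072 + 35.450 + 28.014 + 15.999 = 172.612

172.61 g/mol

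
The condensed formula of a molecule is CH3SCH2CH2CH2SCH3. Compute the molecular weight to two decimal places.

Atom tally by fragment:
  CH3SCH2 → C:2 H:5 S:1
  CH2 → C:1 H:2
  CH2SCH3 → C:2 H:5 S:1
Element totals:
  C: 5
  H: 12
  S: 2
Molecular formula: C5H12S2.
  M = 5(12.011) + 12(1.008) + 2(32.06)
    = 60.055 + 12.096 + 64.120 = 136.271

136.27 g/mol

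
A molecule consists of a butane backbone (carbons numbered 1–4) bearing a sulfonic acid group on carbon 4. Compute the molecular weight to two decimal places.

138.18 g/mol

Atom tally by fragment:
  CH3 → C:1 H:3
  CH2 → C:1 H:2
  CH2 → C:1 H:2
  CH2SO3H → C:1 H:3 S:1 O:3
Element totals:
  C: 4
  H: 10
  O: 3
  S: 1
Molecular formula: C4H10O3S.
  M = 4(12.011) + 10(1.008) + 3(15.999) + 32.06
    = 48.044 + 10.080 + 47.997 + 32.060 = 138.181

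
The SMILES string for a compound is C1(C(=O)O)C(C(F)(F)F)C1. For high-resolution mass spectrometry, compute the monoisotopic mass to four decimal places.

154.0242

Atom tally by fragment:
  cyclopropane ring core → C:3 H:6
  (− 2 ring H displaced by substituents)
  + COOH → C:1 H:1 O:2
  + CF3 → C:1 F:3
Element totals:
  C: 5
  H: 5
  F: 3
  O: 2
Molecular formula: C5H5F3O2.
  M = 5(12.0) + 5(1.007825) + 3(18.998403) + 2(15.994915)
    = 60.000000 + 5.039125 + 56.995209 + 31.989830 = 154.024164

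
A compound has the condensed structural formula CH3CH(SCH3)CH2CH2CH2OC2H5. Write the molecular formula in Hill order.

C8H18OS

Atom tally by fragment:
  CH3 → C:1 H:3
  CH(SCH3) → C:2 H:4 S:1
  CH2 → C:1 H:2
  CH2 → C:1 H:2
  CH2OC2H5 → C:3 H:7 O:1
Element totals:
  C: 8
  H: 18
  O: 1
  S: 1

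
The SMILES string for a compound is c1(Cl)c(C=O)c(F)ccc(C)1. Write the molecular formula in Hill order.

Atom tally by fragment:
  benzene ring core → C:6 H:6
  (− 4 ring H displaced by substituents)
  + Cl → Cl:1
  + CHO → C:1 H:1 O:1
  + F → F:1
  + CH3 → C:1 H:3
Element totals:
  C: 8
  H: 6
  Cl: 1
  F: 1
  O: 1

C8H6ClFO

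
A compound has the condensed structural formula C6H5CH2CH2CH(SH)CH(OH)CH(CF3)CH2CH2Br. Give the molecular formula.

Element totals:
  C: 14
  H: 18
  Br: 1
  F: 3
  O: 1
  S: 1

C14H18BrF3OS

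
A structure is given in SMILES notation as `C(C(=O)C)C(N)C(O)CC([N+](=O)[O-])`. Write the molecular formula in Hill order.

Atom tally by fragment:
  CH3COCH2 → C:3 H:5 O:1
  CH(NH2) → C:1 H:3 N:1
  CH(OH) → C:1 H:2 O:1
  CH2 → C:1 H:2
  CH2NO2 → C:1 H:2 N:1 O:2
Element totals:
  C: 7
  H: 14
  N: 2
  O: 4

C7H14N2O4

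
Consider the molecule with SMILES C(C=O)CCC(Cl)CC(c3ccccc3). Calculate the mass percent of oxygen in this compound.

Atom tally by fragment:
  OHCCH2 → C:2 H:3 O:1
  CH2 → C:1 H:2
  CH2 → C:1 H:2
  CH(Cl) → C:1 H:1 Cl:1
  CH2 → C:1 H:2
  CH2C6H5 → C:7 H:7
Element totals:
  C: 13
  H: 17
  Cl: 1
  O: 1
Molecular formula: C13H17ClO.
Molar mass = 224.728 g/mol.
Mass from O: 1 × 15.999 = 15.999 g/mol.
%O = 15.999 / 224.728 × 100 = 7.12%.

7.12%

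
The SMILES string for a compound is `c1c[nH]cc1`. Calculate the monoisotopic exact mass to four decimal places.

67.0422

Atom tally by fragment:
  pyrrole ring core → C:4 H:5 N:1
Element totals:
  C: 4
  H: 5
  N: 1
Molecular formula: C4H5N.
  M = 4(12.0) + 5(1.007825) + 14.003074
    = 48.000000 + 5.039125 + 14.003074 = 67.042199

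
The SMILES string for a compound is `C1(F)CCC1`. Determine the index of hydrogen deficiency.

Atom tally by fragment:
  cyclobutane ring core → C:4 H:8
  (− 1 ring H displaced by substituents)
  + F → F:1
Element totals:
  C: 4
  H: 7
  F: 1
Molecular formula: C4H7F.
DoU = (2C + 2 + N − H − X) / 2 = (2·4 + 2 + 0 − 7 − 1) / 2 = 1.

1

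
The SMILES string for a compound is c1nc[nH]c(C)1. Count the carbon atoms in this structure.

Atom tally by fragment:
  imidazole ring core → C:3 H:4 N:2
  (− 1 ring H displaced by substituents)
  + CH3 → C:1 H:3
Element totals:
  C: 4
  H: 6
  N: 2

4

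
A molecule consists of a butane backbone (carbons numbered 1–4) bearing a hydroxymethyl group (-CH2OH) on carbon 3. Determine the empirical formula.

C5H12O

Atom tally by fragment:
  CH3 → C:1 H:3
  CH2 → C:1 H:2
  CH(CH2OH) → C:2 H:4 O:1
  CH3 → C:1 H:3
Element totals:
  C: 5
  H: 12
  O: 1
Molecular formula: C5H12O.
gcd of subscripts (5, 12, 1) = 1, so the empirical formula equals the molecular formula.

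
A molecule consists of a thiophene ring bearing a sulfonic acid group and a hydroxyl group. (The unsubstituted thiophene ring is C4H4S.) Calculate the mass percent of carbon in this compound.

Atom tally by fragment:
  thiophene ring core → C:4 H:4 S:1
  (− 2 ring H displaced by substituents)
  + SO3H → S:1 O:3 H:1
  + OH → O:1 H:1
Element totals:
  C: 4
  H: 4
  O: 4
  S: 2
Molecular formula: C4H4O4S2.
Molar mass = 180.192 g/mol.
Mass from C: 4 × 12.011 = 48.044 g/mol.
%C = 48.044 / 180.192 × 100 = 26.66%.

26.66%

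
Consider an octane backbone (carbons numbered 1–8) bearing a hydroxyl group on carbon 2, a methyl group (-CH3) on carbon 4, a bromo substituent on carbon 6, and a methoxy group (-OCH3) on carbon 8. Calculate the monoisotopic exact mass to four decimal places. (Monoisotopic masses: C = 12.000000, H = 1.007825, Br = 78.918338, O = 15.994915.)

252.0725

Atom tally by fragment:
  CH3 → C:1 H:3
  CH(OH) → C:1 H:2 O:1
  CH2 → C:1 H:2
  CH(CH3) → C:2 H:4
  CH2 → C:1 H:2
  CH(Br) → C:1 H:1 Br:1
  CH2 → C:1 H:2
  CH2OCH3 → C:2 H:5 O:1
Element totals:
  C: 10
  H: 21
  Br: 1
  O: 2
Molecular formula: C10H21BrO2.
  M = 10(12.0) + 21(1.007825) + 78.918338 + 2(15.994915)
    = 120.000000 + 21.164325 + 78.918338 + 31.989830 = 252.072493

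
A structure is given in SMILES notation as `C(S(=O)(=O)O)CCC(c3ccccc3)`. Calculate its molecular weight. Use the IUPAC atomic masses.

214.28 g/mol

Atom tally by fragment:
  HO3SCH2 → C:1 H:3 S:1 O:3
  CH2 → C:1 H:2
  CH2 → C:1 H:2
  CH2C6H5 → C:7 H:7
Element totals:
  C: 10
  H: 14
  O: 3
  S: 1
Molecular formula: C10H14O3S.
  M = 10(12.011) + 14(1.008) + 3(15.999) + 32.06
    = 120.110 + 14.112 + 47.997 + 32.060 = 214.279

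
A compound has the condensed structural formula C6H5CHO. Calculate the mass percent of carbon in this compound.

Atom tally by fragment:
  benzene ring core → C:6 H:6
  (− 1 ring H displaced by substituents)
  + CHO → C:1 H:1 O:1
Element totals:
  C: 7
  H: 6
  O: 1
Molecular formula: C7H6O.
Molar mass = 106.124 g/mol.
Mass from C: 7 × 12.011 = 84.077 g/mol.
%C = 84.077 / 106.124 × 100 = 79.23%.

79.23%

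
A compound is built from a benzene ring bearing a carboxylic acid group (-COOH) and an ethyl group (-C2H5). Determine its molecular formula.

C9H10O2

Atom tally by fragment:
  benzene ring core → C:6 H:6
  (− 2 ring H displaced by substituents)
  + COOH → C:1 H:1 O:2
  + C2H5 → C:2 H:5
Element totals:
  C: 9
  H: 10
  O: 2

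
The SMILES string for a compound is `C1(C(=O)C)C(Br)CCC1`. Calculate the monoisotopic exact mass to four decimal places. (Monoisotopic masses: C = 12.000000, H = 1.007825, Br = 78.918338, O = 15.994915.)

189.9993

Atom tally by fragment:
  cyclopentane ring core → C:5 H:10
  (− 2 ring H displaced by substituents)
  + COCH3 → C:2 H:3 O:1
  + Br → Br:1
Element totals:
  C: 7
  H: 11
  Br: 1
  O: 1
Molecular formula: C7H11BrO.
  M = 7(12.0) + 11(1.007825) + 78.918338 + 15.994915
    = 84.000000 + 11.086075 + 78.918338 + 15.994915 = 189.999328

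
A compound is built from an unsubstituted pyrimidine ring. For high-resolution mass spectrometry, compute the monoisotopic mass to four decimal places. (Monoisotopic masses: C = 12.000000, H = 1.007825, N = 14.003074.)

80.0374

Atom tally by fragment:
  pyrimidine ring core → C:4 H:4 N:2
Element totals:
  C: 4
  H: 4
  N: 2
Molecular formula: C4H4N2.
  M = 4(12.0) + 4(1.007825) + 2(14.003074)
    = 48.000000 + 4.031300 + 28.006148 = 80.037448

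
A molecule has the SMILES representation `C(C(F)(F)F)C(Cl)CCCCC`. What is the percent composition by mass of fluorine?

Atom tally by fragment:
  F3CCH2 → C:2 H:2 F:3
  CH(Cl) → C:1 H:1 Cl:1
  CH2 → C:1 H:2
  CH2 → C:1 H:2
  CH2 → C:1 H:2
  CH2 → C:1 H:2
  CH3 → C:1 H:3
Element totals:
  C: 8
  H: 14
  Cl: 1
  F: 3
Molecular formula: C8H14ClF3.
Molar mass = 202.644 g/mol.
Mass from F: 3 × 18.998 = 56.994 g/mol.
%F = 56.994 / 202.644 × 100 = 28.13%.

28.13%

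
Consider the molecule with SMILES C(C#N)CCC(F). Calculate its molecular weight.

Atom tally by fragment:
  NCCH2 → C:2 H:2 N:1
  CH2 → C:1 H:2
  CH2 → C:1 H:2
  CH2F → C:1 H:2 F:1
Element totals:
  C: 5
  H: 8
  F: 1
  N: 1
Molecular formula: C5H8FN.
  M = 5(12.011) + 8(1.008) + 18.998 + 14.007
    = 60.055 + 8.064 + 18.998 + 14.007 = 101.124

101.12 g/mol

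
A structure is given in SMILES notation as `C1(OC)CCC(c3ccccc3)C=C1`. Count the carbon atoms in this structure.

Atom tally by fragment:
  cyclohexene ring core → C:6 H:10
  (− 2 ring H displaced by substituents)
  + OCH3 → C:1 H:3 O:1
  + C6H5 → C:6 H:5
Element totals:
  C: 13
  H: 16
  O: 1

13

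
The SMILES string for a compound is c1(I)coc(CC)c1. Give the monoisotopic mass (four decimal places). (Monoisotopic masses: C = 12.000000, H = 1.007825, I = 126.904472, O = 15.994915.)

Atom tally by fragment:
  furan ring core → C:4 H:4 O:1
  (− 2 ring H displaced by substituents)
  + I → I:1
  + C2H5 → C:2 H:5
Element totals:
  C: 6
  H: 7
  I: 1
  O: 1
Molecular formula: C6H7IO.
  M = 6(12.0) + 7(1.007825) + 126.904472 + 15.994915
    = 72.000000 + 7.054775 + 126.904472 + 15.994915 = 221.954162

221.9542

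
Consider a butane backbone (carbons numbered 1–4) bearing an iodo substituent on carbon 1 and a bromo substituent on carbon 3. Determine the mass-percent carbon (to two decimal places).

18.27%

Atom tally by fragment:
  ICH2 → C:1 H:2 I:1
  CH2 → C:1 H:2
  CH(Br) → C:1 H:1 Br:1
  CH3 → C:1 H:3
Element totals:
  C: 4
  H: 8
  Br: 1
  I: 1
Molecular formula: C4H8BrI.
Molar mass = 262.916 g/mol.
Mass from C: 4 × 12.011 = 48.044 g/mol.
%C = 48.044 / 262.916 × 100 = 18.27%.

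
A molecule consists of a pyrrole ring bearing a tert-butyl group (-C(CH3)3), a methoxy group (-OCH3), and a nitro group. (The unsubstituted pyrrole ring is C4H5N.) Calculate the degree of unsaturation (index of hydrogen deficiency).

Atom tally by fragment:
  pyrrole ring core → C:4 H:5 N:1
  (− 3 ring H displaced by substituents)
  + C(CH3)3 → C:4 H:9
  + OCH3 → C:1 H:3 O:1
  + NO2 → N:1 O:2
Element totals:
  C: 9
  H: 14
  N: 2
  O: 3
Molecular formula: C9H14N2O3.
DoU = (2C + 2 + N − H − X) / 2 = (2·9 + 2 + 2 − 14 − 0) / 2 = 4.

4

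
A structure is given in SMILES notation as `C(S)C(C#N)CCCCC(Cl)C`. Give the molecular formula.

Atom tally by fragment:
  HSCH2 → C:1 H:3 S:1
  CH(CN) → C:2 H:1 N:1
  CH2 → C:1 H:2
  CH2 → C:1 H:2
  CH2 → C:1 H:2
  CH2 → C:1 H:2
  CH(Cl) → C:1 H:1 Cl:1
  CH3 → C:1 H:3
Element totals:
  C: 9
  H: 16
  Cl: 1
  N: 1
  S: 1

C9H16ClNS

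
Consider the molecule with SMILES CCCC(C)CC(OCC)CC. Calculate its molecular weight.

Atom tally by fragment:
  CH3 → C:1 H:3
  CH2 → C:1 H:2
  CH2 → C:1 H:2
  CH(CH3) → C:2 H:4
  CH2 → C:1 H:2
  CH(OC2H5) → C:3 H:6 O:1
  CH2 → C:1 H:2
  CH3 → C:1 H:3
Element totals:
  C: 11
  H: 24
  O: 1
Molecular formula: C11H24O.
  M = 11(12.011) + 24(1.008) + 15.999
    = 132.121 + 24.192 + 15.999 = 172.312

172.31 g/mol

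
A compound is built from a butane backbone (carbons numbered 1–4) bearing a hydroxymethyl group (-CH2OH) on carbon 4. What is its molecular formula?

C5H12O

Atom tally by fragment:
  CH3 → C:1 H:3
  CH2 → C:1 H:2
  CH2 → C:1 H:2
  CH2CH2OH → C:2 H:5 O:1
Element totals:
  C: 5
  H: 12
  O: 1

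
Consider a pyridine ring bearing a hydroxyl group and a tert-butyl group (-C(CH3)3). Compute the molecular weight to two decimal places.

151.21 g/mol

Atom tally by fragment:
  pyridine ring core → C:5 H:5 N:1
  (− 2 ring H displaced by substituents)
  + OH → O:1 H:1
  + C(CH3)3 → C:4 H:9
Element totals:
  C: 9
  H: 13
  N: 1
  O: 1
Molecular formula: C9H13NO.
  M = 9(12.011) + 13(1.008) + 14.007 + 15.999
    = 108.099 + 13.104 + 14.007 + 15.999 = 151.209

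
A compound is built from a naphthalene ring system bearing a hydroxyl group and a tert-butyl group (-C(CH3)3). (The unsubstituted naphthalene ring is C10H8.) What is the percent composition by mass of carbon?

Atom tally by fragment:
  naphthalene ring system core → C:10 H:8
  (− 2 ring H displaced by substituents)
  + OH → O:1 H:1
  + C(CH3)3 → C:4 H:9
Element totals:
  C: 14
  H: 16
  O: 1
Molecular formula: C14H16O.
Molar mass = 200.281 g/mol.
Mass from C: 14 × 12.011 = 168.154 g/mol.
%C = 168.154 / 200.281 × 100 = 83.96%.

83.96%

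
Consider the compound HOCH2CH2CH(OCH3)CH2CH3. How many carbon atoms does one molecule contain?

6

Element totals:
  C: 6
  H: 14
  O: 2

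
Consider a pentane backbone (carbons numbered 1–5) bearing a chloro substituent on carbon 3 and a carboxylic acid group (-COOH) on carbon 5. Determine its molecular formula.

C6H11ClO2

Atom tally by fragment:
  CH3 → C:1 H:3
  CH2 → C:1 H:2
  CH(Cl) → C:1 H:1 Cl:1
  CH2 → C:1 H:2
  CH2COOH → C:2 H:3 O:2
Element totals:
  C: 6
  H: 11
  Cl: 1
  O: 2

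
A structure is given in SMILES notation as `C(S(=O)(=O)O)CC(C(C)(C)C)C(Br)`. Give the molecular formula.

C8H17BrO3S

Atom tally by fragment:
  HO3SCH2 → C:1 H:3 S:1 O:3
  CH2 → C:1 H:2
  CH(C(CH3)3) → C:5 H:10
  CH2Br → C:1 H:2 Br:1
Element totals:
  C: 8
  H: 17
  Br: 1
  O: 3
  S: 1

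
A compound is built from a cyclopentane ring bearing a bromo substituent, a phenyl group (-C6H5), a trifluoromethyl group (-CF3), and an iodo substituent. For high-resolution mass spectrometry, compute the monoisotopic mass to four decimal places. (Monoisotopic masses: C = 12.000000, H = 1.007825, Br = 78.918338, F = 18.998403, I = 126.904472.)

Atom tally by fragment:
  cyclopentane ring core → C:5 H:10
  (− 4 ring H displaced by substituents)
  + Br → Br:1
  + C6H5 → C:6 H:5
  + CF3 → C:1 F:3
  + I → I:1
Element totals:
  C: 12
  H: 11
  Br: 1
  F: 3
  I: 1
Molecular formula: C12H11BrF3I.
  M = 12(12.0) + 11(1.007825) + 78.918338 + 3(18.998403) + 126.904472
    = 144.000000 + 11.086075 + 78.918338 + 56.995209 + 126.904472 = 417.904094

417.9041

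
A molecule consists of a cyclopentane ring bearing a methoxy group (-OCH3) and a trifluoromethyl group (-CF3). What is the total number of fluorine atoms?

Atom tally by fragment:
  cyclopentane ring core → C:5 H:10
  (− 2 ring H displaced by substituents)
  + OCH3 → C:1 H:3 O:1
  + CF3 → C:1 F:3
Element totals:
  C: 7
  H: 11
  F: 3
  O: 1

3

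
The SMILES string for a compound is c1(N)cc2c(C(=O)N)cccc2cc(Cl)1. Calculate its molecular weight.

Atom tally by fragment:
  naphthalene ring system core → C:10 H:8
  (− 3 ring H displaced by substituents)
  + NH2 → N:1 H:2
  + CONH2 → C:1 H:2 O:1 N:1
  + Cl → Cl:1
Element totals:
  C: 11
  H: 9
  Cl: 1
  N: 2
  O: 1
Molecular formula: C11H9ClN2O.
  M = 11(12.011) + 9(1.008) + 35.45 + 2(14.007) + 15.999
    = 132.121 + 9.072 + 35.450 + 28.014 + 15.999 = 220.656

220.66 g/mol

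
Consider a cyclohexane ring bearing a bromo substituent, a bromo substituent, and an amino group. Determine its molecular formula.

Atom tally by fragment:
  cyclohexane ring core → C:6 H:12
  (− 3 ring H displaced by substituents)
  + Br → Br:1
  + Br → Br:1
  + NH2 → N:1 H:2
Element totals:
  C: 6
  H: 11
  Br: 2
  N: 1

C6H11Br2N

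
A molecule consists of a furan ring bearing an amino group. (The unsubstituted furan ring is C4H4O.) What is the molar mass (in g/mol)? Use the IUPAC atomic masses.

83.09 g/mol

Atom tally by fragment:
  furan ring core → C:4 H:4 O:1
  (− 1 ring H displaced by substituents)
  + NH2 → N:1 H:2
Element totals:
  C: 4
  H: 5
  N: 1
  O: 1
Molecular formula: C4H5NO.
  M = 4(12.011) + 5(1.008) + 14.007 + 15.999
    = 48.044 + 5.040 + 14.007 + 15.999 = 83.090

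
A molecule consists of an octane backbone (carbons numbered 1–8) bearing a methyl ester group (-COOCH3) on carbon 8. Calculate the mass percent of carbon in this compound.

Atom tally by fragment:
  CH3 → C:1 H:3
  CH2 → C:1 H:2
  CH2 → C:1 H:2
  CH2 → C:1 H:2
  CH2 → C:1 H:2
  CH2 → C:1 H:2
  CH2 → C:1 H:2
  CH2COOCH3 → C:3 H:5 O:2
Element totals:
  C: 10
  H: 20
  O: 2
Molecular formula: C10H20O2.
Molar mass = 172.268 g/mol.
Mass from C: 10 × 12.011 = 120.110 g/mol.
%C = 120.110 / 172.268 × 100 = 69.72%.

69.72%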